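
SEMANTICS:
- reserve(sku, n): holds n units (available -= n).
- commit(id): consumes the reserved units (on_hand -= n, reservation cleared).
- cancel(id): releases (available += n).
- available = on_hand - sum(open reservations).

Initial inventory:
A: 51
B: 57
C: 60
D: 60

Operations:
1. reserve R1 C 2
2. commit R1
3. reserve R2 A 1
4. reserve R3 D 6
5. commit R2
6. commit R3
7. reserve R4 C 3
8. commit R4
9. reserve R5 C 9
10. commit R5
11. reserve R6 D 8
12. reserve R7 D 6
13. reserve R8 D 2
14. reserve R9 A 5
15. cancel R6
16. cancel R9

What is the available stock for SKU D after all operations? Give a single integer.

Answer: 46

Derivation:
Step 1: reserve R1 C 2 -> on_hand[A=51 B=57 C=60 D=60] avail[A=51 B=57 C=58 D=60] open={R1}
Step 2: commit R1 -> on_hand[A=51 B=57 C=58 D=60] avail[A=51 B=57 C=58 D=60] open={}
Step 3: reserve R2 A 1 -> on_hand[A=51 B=57 C=58 D=60] avail[A=50 B=57 C=58 D=60] open={R2}
Step 4: reserve R3 D 6 -> on_hand[A=51 B=57 C=58 D=60] avail[A=50 B=57 C=58 D=54] open={R2,R3}
Step 5: commit R2 -> on_hand[A=50 B=57 C=58 D=60] avail[A=50 B=57 C=58 D=54] open={R3}
Step 6: commit R3 -> on_hand[A=50 B=57 C=58 D=54] avail[A=50 B=57 C=58 D=54] open={}
Step 7: reserve R4 C 3 -> on_hand[A=50 B=57 C=58 D=54] avail[A=50 B=57 C=55 D=54] open={R4}
Step 8: commit R4 -> on_hand[A=50 B=57 C=55 D=54] avail[A=50 B=57 C=55 D=54] open={}
Step 9: reserve R5 C 9 -> on_hand[A=50 B=57 C=55 D=54] avail[A=50 B=57 C=46 D=54] open={R5}
Step 10: commit R5 -> on_hand[A=50 B=57 C=46 D=54] avail[A=50 B=57 C=46 D=54] open={}
Step 11: reserve R6 D 8 -> on_hand[A=50 B=57 C=46 D=54] avail[A=50 B=57 C=46 D=46] open={R6}
Step 12: reserve R7 D 6 -> on_hand[A=50 B=57 C=46 D=54] avail[A=50 B=57 C=46 D=40] open={R6,R7}
Step 13: reserve R8 D 2 -> on_hand[A=50 B=57 C=46 D=54] avail[A=50 B=57 C=46 D=38] open={R6,R7,R8}
Step 14: reserve R9 A 5 -> on_hand[A=50 B=57 C=46 D=54] avail[A=45 B=57 C=46 D=38] open={R6,R7,R8,R9}
Step 15: cancel R6 -> on_hand[A=50 B=57 C=46 D=54] avail[A=45 B=57 C=46 D=46] open={R7,R8,R9}
Step 16: cancel R9 -> on_hand[A=50 B=57 C=46 D=54] avail[A=50 B=57 C=46 D=46] open={R7,R8}
Final available[D] = 46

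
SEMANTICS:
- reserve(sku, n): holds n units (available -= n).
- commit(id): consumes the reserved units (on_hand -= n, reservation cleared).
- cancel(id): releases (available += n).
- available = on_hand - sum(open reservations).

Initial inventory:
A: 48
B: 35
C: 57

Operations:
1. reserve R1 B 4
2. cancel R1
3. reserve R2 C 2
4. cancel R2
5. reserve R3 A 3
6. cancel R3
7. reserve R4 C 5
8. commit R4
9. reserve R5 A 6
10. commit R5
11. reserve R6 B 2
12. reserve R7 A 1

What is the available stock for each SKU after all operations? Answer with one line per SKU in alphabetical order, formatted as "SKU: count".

Answer: A: 41
B: 33
C: 52

Derivation:
Step 1: reserve R1 B 4 -> on_hand[A=48 B=35 C=57] avail[A=48 B=31 C=57] open={R1}
Step 2: cancel R1 -> on_hand[A=48 B=35 C=57] avail[A=48 B=35 C=57] open={}
Step 3: reserve R2 C 2 -> on_hand[A=48 B=35 C=57] avail[A=48 B=35 C=55] open={R2}
Step 4: cancel R2 -> on_hand[A=48 B=35 C=57] avail[A=48 B=35 C=57] open={}
Step 5: reserve R3 A 3 -> on_hand[A=48 B=35 C=57] avail[A=45 B=35 C=57] open={R3}
Step 6: cancel R3 -> on_hand[A=48 B=35 C=57] avail[A=48 B=35 C=57] open={}
Step 7: reserve R4 C 5 -> on_hand[A=48 B=35 C=57] avail[A=48 B=35 C=52] open={R4}
Step 8: commit R4 -> on_hand[A=48 B=35 C=52] avail[A=48 B=35 C=52] open={}
Step 9: reserve R5 A 6 -> on_hand[A=48 B=35 C=52] avail[A=42 B=35 C=52] open={R5}
Step 10: commit R5 -> on_hand[A=42 B=35 C=52] avail[A=42 B=35 C=52] open={}
Step 11: reserve R6 B 2 -> on_hand[A=42 B=35 C=52] avail[A=42 B=33 C=52] open={R6}
Step 12: reserve R7 A 1 -> on_hand[A=42 B=35 C=52] avail[A=41 B=33 C=52] open={R6,R7}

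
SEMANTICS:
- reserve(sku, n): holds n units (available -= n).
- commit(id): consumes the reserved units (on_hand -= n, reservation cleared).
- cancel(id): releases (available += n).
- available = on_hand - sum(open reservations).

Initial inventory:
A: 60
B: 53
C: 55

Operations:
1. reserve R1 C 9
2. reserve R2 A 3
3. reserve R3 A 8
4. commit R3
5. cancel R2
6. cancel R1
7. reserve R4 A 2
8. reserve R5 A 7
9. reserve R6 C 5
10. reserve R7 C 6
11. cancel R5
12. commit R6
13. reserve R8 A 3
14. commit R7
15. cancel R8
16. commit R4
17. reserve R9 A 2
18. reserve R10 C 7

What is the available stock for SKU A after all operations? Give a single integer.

Answer: 48

Derivation:
Step 1: reserve R1 C 9 -> on_hand[A=60 B=53 C=55] avail[A=60 B=53 C=46] open={R1}
Step 2: reserve R2 A 3 -> on_hand[A=60 B=53 C=55] avail[A=57 B=53 C=46] open={R1,R2}
Step 3: reserve R3 A 8 -> on_hand[A=60 B=53 C=55] avail[A=49 B=53 C=46] open={R1,R2,R3}
Step 4: commit R3 -> on_hand[A=52 B=53 C=55] avail[A=49 B=53 C=46] open={R1,R2}
Step 5: cancel R2 -> on_hand[A=52 B=53 C=55] avail[A=52 B=53 C=46] open={R1}
Step 6: cancel R1 -> on_hand[A=52 B=53 C=55] avail[A=52 B=53 C=55] open={}
Step 7: reserve R4 A 2 -> on_hand[A=52 B=53 C=55] avail[A=50 B=53 C=55] open={R4}
Step 8: reserve R5 A 7 -> on_hand[A=52 B=53 C=55] avail[A=43 B=53 C=55] open={R4,R5}
Step 9: reserve R6 C 5 -> on_hand[A=52 B=53 C=55] avail[A=43 B=53 C=50] open={R4,R5,R6}
Step 10: reserve R7 C 6 -> on_hand[A=52 B=53 C=55] avail[A=43 B=53 C=44] open={R4,R5,R6,R7}
Step 11: cancel R5 -> on_hand[A=52 B=53 C=55] avail[A=50 B=53 C=44] open={R4,R6,R7}
Step 12: commit R6 -> on_hand[A=52 B=53 C=50] avail[A=50 B=53 C=44] open={R4,R7}
Step 13: reserve R8 A 3 -> on_hand[A=52 B=53 C=50] avail[A=47 B=53 C=44] open={R4,R7,R8}
Step 14: commit R7 -> on_hand[A=52 B=53 C=44] avail[A=47 B=53 C=44] open={R4,R8}
Step 15: cancel R8 -> on_hand[A=52 B=53 C=44] avail[A=50 B=53 C=44] open={R4}
Step 16: commit R4 -> on_hand[A=50 B=53 C=44] avail[A=50 B=53 C=44] open={}
Step 17: reserve R9 A 2 -> on_hand[A=50 B=53 C=44] avail[A=48 B=53 C=44] open={R9}
Step 18: reserve R10 C 7 -> on_hand[A=50 B=53 C=44] avail[A=48 B=53 C=37] open={R10,R9}
Final available[A] = 48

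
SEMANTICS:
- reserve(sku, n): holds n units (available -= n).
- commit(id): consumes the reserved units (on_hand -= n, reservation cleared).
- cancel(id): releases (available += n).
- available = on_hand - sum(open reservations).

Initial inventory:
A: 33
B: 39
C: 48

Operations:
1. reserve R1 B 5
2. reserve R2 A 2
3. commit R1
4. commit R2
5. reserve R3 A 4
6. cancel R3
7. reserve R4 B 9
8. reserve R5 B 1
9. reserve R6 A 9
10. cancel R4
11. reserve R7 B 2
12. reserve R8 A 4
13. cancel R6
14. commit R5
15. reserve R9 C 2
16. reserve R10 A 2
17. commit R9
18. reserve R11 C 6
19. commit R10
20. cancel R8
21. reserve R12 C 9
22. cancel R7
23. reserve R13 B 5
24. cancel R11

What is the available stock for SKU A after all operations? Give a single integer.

Answer: 29

Derivation:
Step 1: reserve R1 B 5 -> on_hand[A=33 B=39 C=48] avail[A=33 B=34 C=48] open={R1}
Step 2: reserve R2 A 2 -> on_hand[A=33 B=39 C=48] avail[A=31 B=34 C=48] open={R1,R2}
Step 3: commit R1 -> on_hand[A=33 B=34 C=48] avail[A=31 B=34 C=48] open={R2}
Step 4: commit R2 -> on_hand[A=31 B=34 C=48] avail[A=31 B=34 C=48] open={}
Step 5: reserve R3 A 4 -> on_hand[A=31 B=34 C=48] avail[A=27 B=34 C=48] open={R3}
Step 6: cancel R3 -> on_hand[A=31 B=34 C=48] avail[A=31 B=34 C=48] open={}
Step 7: reserve R4 B 9 -> on_hand[A=31 B=34 C=48] avail[A=31 B=25 C=48] open={R4}
Step 8: reserve R5 B 1 -> on_hand[A=31 B=34 C=48] avail[A=31 B=24 C=48] open={R4,R5}
Step 9: reserve R6 A 9 -> on_hand[A=31 B=34 C=48] avail[A=22 B=24 C=48] open={R4,R5,R6}
Step 10: cancel R4 -> on_hand[A=31 B=34 C=48] avail[A=22 B=33 C=48] open={R5,R6}
Step 11: reserve R7 B 2 -> on_hand[A=31 B=34 C=48] avail[A=22 B=31 C=48] open={R5,R6,R7}
Step 12: reserve R8 A 4 -> on_hand[A=31 B=34 C=48] avail[A=18 B=31 C=48] open={R5,R6,R7,R8}
Step 13: cancel R6 -> on_hand[A=31 B=34 C=48] avail[A=27 B=31 C=48] open={R5,R7,R8}
Step 14: commit R5 -> on_hand[A=31 B=33 C=48] avail[A=27 B=31 C=48] open={R7,R8}
Step 15: reserve R9 C 2 -> on_hand[A=31 B=33 C=48] avail[A=27 B=31 C=46] open={R7,R8,R9}
Step 16: reserve R10 A 2 -> on_hand[A=31 B=33 C=48] avail[A=25 B=31 C=46] open={R10,R7,R8,R9}
Step 17: commit R9 -> on_hand[A=31 B=33 C=46] avail[A=25 B=31 C=46] open={R10,R7,R8}
Step 18: reserve R11 C 6 -> on_hand[A=31 B=33 C=46] avail[A=25 B=31 C=40] open={R10,R11,R7,R8}
Step 19: commit R10 -> on_hand[A=29 B=33 C=46] avail[A=25 B=31 C=40] open={R11,R7,R8}
Step 20: cancel R8 -> on_hand[A=29 B=33 C=46] avail[A=29 B=31 C=40] open={R11,R7}
Step 21: reserve R12 C 9 -> on_hand[A=29 B=33 C=46] avail[A=29 B=31 C=31] open={R11,R12,R7}
Step 22: cancel R7 -> on_hand[A=29 B=33 C=46] avail[A=29 B=33 C=31] open={R11,R12}
Step 23: reserve R13 B 5 -> on_hand[A=29 B=33 C=46] avail[A=29 B=28 C=31] open={R11,R12,R13}
Step 24: cancel R11 -> on_hand[A=29 B=33 C=46] avail[A=29 B=28 C=37] open={R12,R13}
Final available[A] = 29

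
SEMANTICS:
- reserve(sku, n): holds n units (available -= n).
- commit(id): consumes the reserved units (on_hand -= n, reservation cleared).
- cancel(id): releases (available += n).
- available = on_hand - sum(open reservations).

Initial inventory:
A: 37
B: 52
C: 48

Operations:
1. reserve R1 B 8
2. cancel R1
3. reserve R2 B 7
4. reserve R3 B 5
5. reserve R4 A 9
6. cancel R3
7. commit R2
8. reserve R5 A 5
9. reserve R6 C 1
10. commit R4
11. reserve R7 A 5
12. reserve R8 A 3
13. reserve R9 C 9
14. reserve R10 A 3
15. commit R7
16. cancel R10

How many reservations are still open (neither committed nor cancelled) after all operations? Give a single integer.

Answer: 4

Derivation:
Step 1: reserve R1 B 8 -> on_hand[A=37 B=52 C=48] avail[A=37 B=44 C=48] open={R1}
Step 2: cancel R1 -> on_hand[A=37 B=52 C=48] avail[A=37 B=52 C=48] open={}
Step 3: reserve R2 B 7 -> on_hand[A=37 B=52 C=48] avail[A=37 B=45 C=48] open={R2}
Step 4: reserve R3 B 5 -> on_hand[A=37 B=52 C=48] avail[A=37 B=40 C=48] open={R2,R3}
Step 5: reserve R4 A 9 -> on_hand[A=37 B=52 C=48] avail[A=28 B=40 C=48] open={R2,R3,R4}
Step 6: cancel R3 -> on_hand[A=37 B=52 C=48] avail[A=28 B=45 C=48] open={R2,R4}
Step 7: commit R2 -> on_hand[A=37 B=45 C=48] avail[A=28 B=45 C=48] open={R4}
Step 8: reserve R5 A 5 -> on_hand[A=37 B=45 C=48] avail[A=23 B=45 C=48] open={R4,R5}
Step 9: reserve R6 C 1 -> on_hand[A=37 B=45 C=48] avail[A=23 B=45 C=47] open={R4,R5,R6}
Step 10: commit R4 -> on_hand[A=28 B=45 C=48] avail[A=23 B=45 C=47] open={R5,R6}
Step 11: reserve R7 A 5 -> on_hand[A=28 B=45 C=48] avail[A=18 B=45 C=47] open={R5,R6,R7}
Step 12: reserve R8 A 3 -> on_hand[A=28 B=45 C=48] avail[A=15 B=45 C=47] open={R5,R6,R7,R8}
Step 13: reserve R9 C 9 -> on_hand[A=28 B=45 C=48] avail[A=15 B=45 C=38] open={R5,R6,R7,R8,R9}
Step 14: reserve R10 A 3 -> on_hand[A=28 B=45 C=48] avail[A=12 B=45 C=38] open={R10,R5,R6,R7,R8,R9}
Step 15: commit R7 -> on_hand[A=23 B=45 C=48] avail[A=12 B=45 C=38] open={R10,R5,R6,R8,R9}
Step 16: cancel R10 -> on_hand[A=23 B=45 C=48] avail[A=15 B=45 C=38] open={R5,R6,R8,R9}
Open reservations: ['R5', 'R6', 'R8', 'R9'] -> 4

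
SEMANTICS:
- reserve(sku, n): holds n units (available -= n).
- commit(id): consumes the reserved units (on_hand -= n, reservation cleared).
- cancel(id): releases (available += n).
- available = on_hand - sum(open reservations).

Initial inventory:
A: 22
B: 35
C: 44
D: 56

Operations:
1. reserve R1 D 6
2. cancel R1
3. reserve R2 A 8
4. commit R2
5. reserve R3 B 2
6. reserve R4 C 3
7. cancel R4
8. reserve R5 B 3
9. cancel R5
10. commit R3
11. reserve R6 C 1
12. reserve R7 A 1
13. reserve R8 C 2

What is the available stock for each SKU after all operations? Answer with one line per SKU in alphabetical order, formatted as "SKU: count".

Step 1: reserve R1 D 6 -> on_hand[A=22 B=35 C=44 D=56] avail[A=22 B=35 C=44 D=50] open={R1}
Step 2: cancel R1 -> on_hand[A=22 B=35 C=44 D=56] avail[A=22 B=35 C=44 D=56] open={}
Step 3: reserve R2 A 8 -> on_hand[A=22 B=35 C=44 D=56] avail[A=14 B=35 C=44 D=56] open={R2}
Step 4: commit R2 -> on_hand[A=14 B=35 C=44 D=56] avail[A=14 B=35 C=44 D=56] open={}
Step 5: reserve R3 B 2 -> on_hand[A=14 B=35 C=44 D=56] avail[A=14 B=33 C=44 D=56] open={R3}
Step 6: reserve R4 C 3 -> on_hand[A=14 B=35 C=44 D=56] avail[A=14 B=33 C=41 D=56] open={R3,R4}
Step 7: cancel R4 -> on_hand[A=14 B=35 C=44 D=56] avail[A=14 B=33 C=44 D=56] open={R3}
Step 8: reserve R5 B 3 -> on_hand[A=14 B=35 C=44 D=56] avail[A=14 B=30 C=44 D=56] open={R3,R5}
Step 9: cancel R5 -> on_hand[A=14 B=35 C=44 D=56] avail[A=14 B=33 C=44 D=56] open={R3}
Step 10: commit R3 -> on_hand[A=14 B=33 C=44 D=56] avail[A=14 B=33 C=44 D=56] open={}
Step 11: reserve R6 C 1 -> on_hand[A=14 B=33 C=44 D=56] avail[A=14 B=33 C=43 D=56] open={R6}
Step 12: reserve R7 A 1 -> on_hand[A=14 B=33 C=44 D=56] avail[A=13 B=33 C=43 D=56] open={R6,R7}
Step 13: reserve R8 C 2 -> on_hand[A=14 B=33 C=44 D=56] avail[A=13 B=33 C=41 D=56] open={R6,R7,R8}

Answer: A: 13
B: 33
C: 41
D: 56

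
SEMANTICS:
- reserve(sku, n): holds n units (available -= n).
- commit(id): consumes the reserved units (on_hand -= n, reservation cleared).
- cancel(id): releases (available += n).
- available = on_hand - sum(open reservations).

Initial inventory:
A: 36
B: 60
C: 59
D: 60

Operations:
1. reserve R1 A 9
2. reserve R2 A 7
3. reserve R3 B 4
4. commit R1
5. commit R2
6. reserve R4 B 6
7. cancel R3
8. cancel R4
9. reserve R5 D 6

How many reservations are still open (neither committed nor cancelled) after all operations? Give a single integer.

Step 1: reserve R1 A 9 -> on_hand[A=36 B=60 C=59 D=60] avail[A=27 B=60 C=59 D=60] open={R1}
Step 2: reserve R2 A 7 -> on_hand[A=36 B=60 C=59 D=60] avail[A=20 B=60 C=59 D=60] open={R1,R2}
Step 3: reserve R3 B 4 -> on_hand[A=36 B=60 C=59 D=60] avail[A=20 B=56 C=59 D=60] open={R1,R2,R3}
Step 4: commit R1 -> on_hand[A=27 B=60 C=59 D=60] avail[A=20 B=56 C=59 D=60] open={R2,R3}
Step 5: commit R2 -> on_hand[A=20 B=60 C=59 D=60] avail[A=20 B=56 C=59 D=60] open={R3}
Step 6: reserve R4 B 6 -> on_hand[A=20 B=60 C=59 D=60] avail[A=20 B=50 C=59 D=60] open={R3,R4}
Step 7: cancel R3 -> on_hand[A=20 B=60 C=59 D=60] avail[A=20 B=54 C=59 D=60] open={R4}
Step 8: cancel R4 -> on_hand[A=20 B=60 C=59 D=60] avail[A=20 B=60 C=59 D=60] open={}
Step 9: reserve R5 D 6 -> on_hand[A=20 B=60 C=59 D=60] avail[A=20 B=60 C=59 D=54] open={R5}
Open reservations: ['R5'] -> 1

Answer: 1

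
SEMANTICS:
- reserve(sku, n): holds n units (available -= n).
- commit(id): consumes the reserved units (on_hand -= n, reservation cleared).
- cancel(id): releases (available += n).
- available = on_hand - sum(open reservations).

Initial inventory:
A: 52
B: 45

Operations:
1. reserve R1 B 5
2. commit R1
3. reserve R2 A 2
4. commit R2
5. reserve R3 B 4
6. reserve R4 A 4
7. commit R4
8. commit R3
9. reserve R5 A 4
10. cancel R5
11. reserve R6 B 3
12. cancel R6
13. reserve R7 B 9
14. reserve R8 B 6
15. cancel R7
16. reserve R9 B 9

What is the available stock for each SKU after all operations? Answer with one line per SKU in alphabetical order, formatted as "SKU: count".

Step 1: reserve R1 B 5 -> on_hand[A=52 B=45] avail[A=52 B=40] open={R1}
Step 2: commit R1 -> on_hand[A=52 B=40] avail[A=52 B=40] open={}
Step 3: reserve R2 A 2 -> on_hand[A=52 B=40] avail[A=50 B=40] open={R2}
Step 4: commit R2 -> on_hand[A=50 B=40] avail[A=50 B=40] open={}
Step 5: reserve R3 B 4 -> on_hand[A=50 B=40] avail[A=50 B=36] open={R3}
Step 6: reserve R4 A 4 -> on_hand[A=50 B=40] avail[A=46 B=36] open={R3,R4}
Step 7: commit R4 -> on_hand[A=46 B=40] avail[A=46 B=36] open={R3}
Step 8: commit R3 -> on_hand[A=46 B=36] avail[A=46 B=36] open={}
Step 9: reserve R5 A 4 -> on_hand[A=46 B=36] avail[A=42 B=36] open={R5}
Step 10: cancel R5 -> on_hand[A=46 B=36] avail[A=46 B=36] open={}
Step 11: reserve R6 B 3 -> on_hand[A=46 B=36] avail[A=46 B=33] open={R6}
Step 12: cancel R6 -> on_hand[A=46 B=36] avail[A=46 B=36] open={}
Step 13: reserve R7 B 9 -> on_hand[A=46 B=36] avail[A=46 B=27] open={R7}
Step 14: reserve R8 B 6 -> on_hand[A=46 B=36] avail[A=46 B=21] open={R7,R8}
Step 15: cancel R7 -> on_hand[A=46 B=36] avail[A=46 B=30] open={R8}
Step 16: reserve R9 B 9 -> on_hand[A=46 B=36] avail[A=46 B=21] open={R8,R9}

Answer: A: 46
B: 21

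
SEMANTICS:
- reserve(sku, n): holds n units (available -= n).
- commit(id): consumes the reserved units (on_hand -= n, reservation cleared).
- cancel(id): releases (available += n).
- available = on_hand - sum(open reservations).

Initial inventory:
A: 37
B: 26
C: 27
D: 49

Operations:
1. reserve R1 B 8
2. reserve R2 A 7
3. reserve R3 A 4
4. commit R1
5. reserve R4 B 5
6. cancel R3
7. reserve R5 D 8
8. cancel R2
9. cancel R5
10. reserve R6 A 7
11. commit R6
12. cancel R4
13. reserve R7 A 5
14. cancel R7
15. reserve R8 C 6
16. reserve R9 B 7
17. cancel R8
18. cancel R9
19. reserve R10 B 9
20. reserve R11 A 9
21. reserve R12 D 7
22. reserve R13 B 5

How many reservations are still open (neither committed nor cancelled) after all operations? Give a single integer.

Answer: 4

Derivation:
Step 1: reserve R1 B 8 -> on_hand[A=37 B=26 C=27 D=49] avail[A=37 B=18 C=27 D=49] open={R1}
Step 2: reserve R2 A 7 -> on_hand[A=37 B=26 C=27 D=49] avail[A=30 B=18 C=27 D=49] open={R1,R2}
Step 3: reserve R3 A 4 -> on_hand[A=37 B=26 C=27 D=49] avail[A=26 B=18 C=27 D=49] open={R1,R2,R3}
Step 4: commit R1 -> on_hand[A=37 B=18 C=27 D=49] avail[A=26 B=18 C=27 D=49] open={R2,R3}
Step 5: reserve R4 B 5 -> on_hand[A=37 B=18 C=27 D=49] avail[A=26 B=13 C=27 D=49] open={R2,R3,R4}
Step 6: cancel R3 -> on_hand[A=37 B=18 C=27 D=49] avail[A=30 B=13 C=27 D=49] open={R2,R4}
Step 7: reserve R5 D 8 -> on_hand[A=37 B=18 C=27 D=49] avail[A=30 B=13 C=27 D=41] open={R2,R4,R5}
Step 8: cancel R2 -> on_hand[A=37 B=18 C=27 D=49] avail[A=37 B=13 C=27 D=41] open={R4,R5}
Step 9: cancel R5 -> on_hand[A=37 B=18 C=27 D=49] avail[A=37 B=13 C=27 D=49] open={R4}
Step 10: reserve R6 A 7 -> on_hand[A=37 B=18 C=27 D=49] avail[A=30 B=13 C=27 D=49] open={R4,R6}
Step 11: commit R6 -> on_hand[A=30 B=18 C=27 D=49] avail[A=30 B=13 C=27 D=49] open={R4}
Step 12: cancel R4 -> on_hand[A=30 B=18 C=27 D=49] avail[A=30 B=18 C=27 D=49] open={}
Step 13: reserve R7 A 5 -> on_hand[A=30 B=18 C=27 D=49] avail[A=25 B=18 C=27 D=49] open={R7}
Step 14: cancel R7 -> on_hand[A=30 B=18 C=27 D=49] avail[A=30 B=18 C=27 D=49] open={}
Step 15: reserve R8 C 6 -> on_hand[A=30 B=18 C=27 D=49] avail[A=30 B=18 C=21 D=49] open={R8}
Step 16: reserve R9 B 7 -> on_hand[A=30 B=18 C=27 D=49] avail[A=30 B=11 C=21 D=49] open={R8,R9}
Step 17: cancel R8 -> on_hand[A=30 B=18 C=27 D=49] avail[A=30 B=11 C=27 D=49] open={R9}
Step 18: cancel R9 -> on_hand[A=30 B=18 C=27 D=49] avail[A=30 B=18 C=27 D=49] open={}
Step 19: reserve R10 B 9 -> on_hand[A=30 B=18 C=27 D=49] avail[A=30 B=9 C=27 D=49] open={R10}
Step 20: reserve R11 A 9 -> on_hand[A=30 B=18 C=27 D=49] avail[A=21 B=9 C=27 D=49] open={R10,R11}
Step 21: reserve R12 D 7 -> on_hand[A=30 B=18 C=27 D=49] avail[A=21 B=9 C=27 D=42] open={R10,R11,R12}
Step 22: reserve R13 B 5 -> on_hand[A=30 B=18 C=27 D=49] avail[A=21 B=4 C=27 D=42] open={R10,R11,R12,R13}
Open reservations: ['R10', 'R11', 'R12', 'R13'] -> 4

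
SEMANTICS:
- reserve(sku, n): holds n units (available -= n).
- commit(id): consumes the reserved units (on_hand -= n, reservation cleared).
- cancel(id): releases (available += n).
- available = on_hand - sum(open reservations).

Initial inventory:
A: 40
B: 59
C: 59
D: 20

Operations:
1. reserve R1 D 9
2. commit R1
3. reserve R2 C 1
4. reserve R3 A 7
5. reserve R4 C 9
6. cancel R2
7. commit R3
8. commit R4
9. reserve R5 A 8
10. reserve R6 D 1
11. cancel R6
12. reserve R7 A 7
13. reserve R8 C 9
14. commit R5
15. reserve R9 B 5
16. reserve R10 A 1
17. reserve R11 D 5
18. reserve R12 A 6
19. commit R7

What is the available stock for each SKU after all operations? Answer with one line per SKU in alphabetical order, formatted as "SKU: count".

Step 1: reserve R1 D 9 -> on_hand[A=40 B=59 C=59 D=20] avail[A=40 B=59 C=59 D=11] open={R1}
Step 2: commit R1 -> on_hand[A=40 B=59 C=59 D=11] avail[A=40 B=59 C=59 D=11] open={}
Step 3: reserve R2 C 1 -> on_hand[A=40 B=59 C=59 D=11] avail[A=40 B=59 C=58 D=11] open={R2}
Step 4: reserve R3 A 7 -> on_hand[A=40 B=59 C=59 D=11] avail[A=33 B=59 C=58 D=11] open={R2,R3}
Step 5: reserve R4 C 9 -> on_hand[A=40 B=59 C=59 D=11] avail[A=33 B=59 C=49 D=11] open={R2,R3,R4}
Step 6: cancel R2 -> on_hand[A=40 B=59 C=59 D=11] avail[A=33 B=59 C=50 D=11] open={R3,R4}
Step 7: commit R3 -> on_hand[A=33 B=59 C=59 D=11] avail[A=33 B=59 C=50 D=11] open={R4}
Step 8: commit R4 -> on_hand[A=33 B=59 C=50 D=11] avail[A=33 B=59 C=50 D=11] open={}
Step 9: reserve R5 A 8 -> on_hand[A=33 B=59 C=50 D=11] avail[A=25 B=59 C=50 D=11] open={R5}
Step 10: reserve R6 D 1 -> on_hand[A=33 B=59 C=50 D=11] avail[A=25 B=59 C=50 D=10] open={R5,R6}
Step 11: cancel R6 -> on_hand[A=33 B=59 C=50 D=11] avail[A=25 B=59 C=50 D=11] open={R5}
Step 12: reserve R7 A 7 -> on_hand[A=33 B=59 C=50 D=11] avail[A=18 B=59 C=50 D=11] open={R5,R7}
Step 13: reserve R8 C 9 -> on_hand[A=33 B=59 C=50 D=11] avail[A=18 B=59 C=41 D=11] open={R5,R7,R8}
Step 14: commit R5 -> on_hand[A=25 B=59 C=50 D=11] avail[A=18 B=59 C=41 D=11] open={R7,R8}
Step 15: reserve R9 B 5 -> on_hand[A=25 B=59 C=50 D=11] avail[A=18 B=54 C=41 D=11] open={R7,R8,R9}
Step 16: reserve R10 A 1 -> on_hand[A=25 B=59 C=50 D=11] avail[A=17 B=54 C=41 D=11] open={R10,R7,R8,R9}
Step 17: reserve R11 D 5 -> on_hand[A=25 B=59 C=50 D=11] avail[A=17 B=54 C=41 D=6] open={R10,R11,R7,R8,R9}
Step 18: reserve R12 A 6 -> on_hand[A=25 B=59 C=50 D=11] avail[A=11 B=54 C=41 D=6] open={R10,R11,R12,R7,R8,R9}
Step 19: commit R7 -> on_hand[A=18 B=59 C=50 D=11] avail[A=11 B=54 C=41 D=6] open={R10,R11,R12,R8,R9}

Answer: A: 11
B: 54
C: 41
D: 6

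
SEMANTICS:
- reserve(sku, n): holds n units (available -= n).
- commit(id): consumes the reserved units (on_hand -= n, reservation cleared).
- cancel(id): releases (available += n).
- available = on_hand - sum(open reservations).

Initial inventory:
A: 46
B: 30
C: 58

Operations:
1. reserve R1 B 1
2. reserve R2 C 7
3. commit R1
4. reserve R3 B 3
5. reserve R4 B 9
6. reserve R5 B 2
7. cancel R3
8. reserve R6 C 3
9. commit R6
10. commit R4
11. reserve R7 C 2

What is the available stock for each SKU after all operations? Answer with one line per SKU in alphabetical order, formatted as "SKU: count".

Answer: A: 46
B: 18
C: 46

Derivation:
Step 1: reserve R1 B 1 -> on_hand[A=46 B=30 C=58] avail[A=46 B=29 C=58] open={R1}
Step 2: reserve R2 C 7 -> on_hand[A=46 B=30 C=58] avail[A=46 B=29 C=51] open={R1,R2}
Step 3: commit R1 -> on_hand[A=46 B=29 C=58] avail[A=46 B=29 C=51] open={R2}
Step 4: reserve R3 B 3 -> on_hand[A=46 B=29 C=58] avail[A=46 B=26 C=51] open={R2,R3}
Step 5: reserve R4 B 9 -> on_hand[A=46 B=29 C=58] avail[A=46 B=17 C=51] open={R2,R3,R4}
Step 6: reserve R5 B 2 -> on_hand[A=46 B=29 C=58] avail[A=46 B=15 C=51] open={R2,R3,R4,R5}
Step 7: cancel R3 -> on_hand[A=46 B=29 C=58] avail[A=46 B=18 C=51] open={R2,R4,R5}
Step 8: reserve R6 C 3 -> on_hand[A=46 B=29 C=58] avail[A=46 B=18 C=48] open={R2,R4,R5,R6}
Step 9: commit R6 -> on_hand[A=46 B=29 C=55] avail[A=46 B=18 C=48] open={R2,R4,R5}
Step 10: commit R4 -> on_hand[A=46 B=20 C=55] avail[A=46 B=18 C=48] open={R2,R5}
Step 11: reserve R7 C 2 -> on_hand[A=46 B=20 C=55] avail[A=46 B=18 C=46] open={R2,R5,R7}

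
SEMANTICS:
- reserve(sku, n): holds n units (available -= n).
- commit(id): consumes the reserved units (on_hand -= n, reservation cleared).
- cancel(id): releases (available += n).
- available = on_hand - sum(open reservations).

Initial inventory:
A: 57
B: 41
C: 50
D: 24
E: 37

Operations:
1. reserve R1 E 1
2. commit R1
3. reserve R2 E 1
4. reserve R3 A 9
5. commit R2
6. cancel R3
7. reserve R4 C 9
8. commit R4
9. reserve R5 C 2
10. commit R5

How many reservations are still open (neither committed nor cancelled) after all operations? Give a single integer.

Step 1: reserve R1 E 1 -> on_hand[A=57 B=41 C=50 D=24 E=37] avail[A=57 B=41 C=50 D=24 E=36] open={R1}
Step 2: commit R1 -> on_hand[A=57 B=41 C=50 D=24 E=36] avail[A=57 B=41 C=50 D=24 E=36] open={}
Step 3: reserve R2 E 1 -> on_hand[A=57 B=41 C=50 D=24 E=36] avail[A=57 B=41 C=50 D=24 E=35] open={R2}
Step 4: reserve R3 A 9 -> on_hand[A=57 B=41 C=50 D=24 E=36] avail[A=48 B=41 C=50 D=24 E=35] open={R2,R3}
Step 5: commit R2 -> on_hand[A=57 B=41 C=50 D=24 E=35] avail[A=48 B=41 C=50 D=24 E=35] open={R3}
Step 6: cancel R3 -> on_hand[A=57 B=41 C=50 D=24 E=35] avail[A=57 B=41 C=50 D=24 E=35] open={}
Step 7: reserve R4 C 9 -> on_hand[A=57 B=41 C=50 D=24 E=35] avail[A=57 B=41 C=41 D=24 E=35] open={R4}
Step 8: commit R4 -> on_hand[A=57 B=41 C=41 D=24 E=35] avail[A=57 B=41 C=41 D=24 E=35] open={}
Step 9: reserve R5 C 2 -> on_hand[A=57 B=41 C=41 D=24 E=35] avail[A=57 B=41 C=39 D=24 E=35] open={R5}
Step 10: commit R5 -> on_hand[A=57 B=41 C=39 D=24 E=35] avail[A=57 B=41 C=39 D=24 E=35] open={}
Open reservations: [] -> 0

Answer: 0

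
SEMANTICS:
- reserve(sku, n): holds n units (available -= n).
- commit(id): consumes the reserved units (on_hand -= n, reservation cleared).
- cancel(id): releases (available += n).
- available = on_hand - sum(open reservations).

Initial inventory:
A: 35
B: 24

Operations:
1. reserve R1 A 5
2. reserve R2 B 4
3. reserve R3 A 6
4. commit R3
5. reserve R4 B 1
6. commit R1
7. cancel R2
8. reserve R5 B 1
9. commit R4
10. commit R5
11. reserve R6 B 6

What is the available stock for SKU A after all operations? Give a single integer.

Step 1: reserve R1 A 5 -> on_hand[A=35 B=24] avail[A=30 B=24] open={R1}
Step 2: reserve R2 B 4 -> on_hand[A=35 B=24] avail[A=30 B=20] open={R1,R2}
Step 3: reserve R3 A 6 -> on_hand[A=35 B=24] avail[A=24 B=20] open={R1,R2,R3}
Step 4: commit R3 -> on_hand[A=29 B=24] avail[A=24 B=20] open={R1,R2}
Step 5: reserve R4 B 1 -> on_hand[A=29 B=24] avail[A=24 B=19] open={R1,R2,R4}
Step 6: commit R1 -> on_hand[A=24 B=24] avail[A=24 B=19] open={R2,R4}
Step 7: cancel R2 -> on_hand[A=24 B=24] avail[A=24 B=23] open={R4}
Step 8: reserve R5 B 1 -> on_hand[A=24 B=24] avail[A=24 B=22] open={R4,R5}
Step 9: commit R4 -> on_hand[A=24 B=23] avail[A=24 B=22] open={R5}
Step 10: commit R5 -> on_hand[A=24 B=22] avail[A=24 B=22] open={}
Step 11: reserve R6 B 6 -> on_hand[A=24 B=22] avail[A=24 B=16] open={R6}
Final available[A] = 24

Answer: 24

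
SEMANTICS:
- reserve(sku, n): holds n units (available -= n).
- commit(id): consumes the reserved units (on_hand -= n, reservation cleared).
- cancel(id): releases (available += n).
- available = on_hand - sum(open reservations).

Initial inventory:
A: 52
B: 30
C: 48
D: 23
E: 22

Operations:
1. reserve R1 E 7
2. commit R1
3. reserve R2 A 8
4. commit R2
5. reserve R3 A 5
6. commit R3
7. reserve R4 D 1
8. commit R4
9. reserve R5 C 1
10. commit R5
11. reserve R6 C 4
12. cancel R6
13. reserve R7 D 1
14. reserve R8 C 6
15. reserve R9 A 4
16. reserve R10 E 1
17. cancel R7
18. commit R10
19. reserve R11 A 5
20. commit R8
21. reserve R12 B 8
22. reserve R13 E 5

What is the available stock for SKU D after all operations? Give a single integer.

Answer: 22

Derivation:
Step 1: reserve R1 E 7 -> on_hand[A=52 B=30 C=48 D=23 E=22] avail[A=52 B=30 C=48 D=23 E=15] open={R1}
Step 2: commit R1 -> on_hand[A=52 B=30 C=48 D=23 E=15] avail[A=52 B=30 C=48 D=23 E=15] open={}
Step 3: reserve R2 A 8 -> on_hand[A=52 B=30 C=48 D=23 E=15] avail[A=44 B=30 C=48 D=23 E=15] open={R2}
Step 4: commit R2 -> on_hand[A=44 B=30 C=48 D=23 E=15] avail[A=44 B=30 C=48 D=23 E=15] open={}
Step 5: reserve R3 A 5 -> on_hand[A=44 B=30 C=48 D=23 E=15] avail[A=39 B=30 C=48 D=23 E=15] open={R3}
Step 6: commit R3 -> on_hand[A=39 B=30 C=48 D=23 E=15] avail[A=39 B=30 C=48 D=23 E=15] open={}
Step 7: reserve R4 D 1 -> on_hand[A=39 B=30 C=48 D=23 E=15] avail[A=39 B=30 C=48 D=22 E=15] open={R4}
Step 8: commit R4 -> on_hand[A=39 B=30 C=48 D=22 E=15] avail[A=39 B=30 C=48 D=22 E=15] open={}
Step 9: reserve R5 C 1 -> on_hand[A=39 B=30 C=48 D=22 E=15] avail[A=39 B=30 C=47 D=22 E=15] open={R5}
Step 10: commit R5 -> on_hand[A=39 B=30 C=47 D=22 E=15] avail[A=39 B=30 C=47 D=22 E=15] open={}
Step 11: reserve R6 C 4 -> on_hand[A=39 B=30 C=47 D=22 E=15] avail[A=39 B=30 C=43 D=22 E=15] open={R6}
Step 12: cancel R6 -> on_hand[A=39 B=30 C=47 D=22 E=15] avail[A=39 B=30 C=47 D=22 E=15] open={}
Step 13: reserve R7 D 1 -> on_hand[A=39 B=30 C=47 D=22 E=15] avail[A=39 B=30 C=47 D=21 E=15] open={R7}
Step 14: reserve R8 C 6 -> on_hand[A=39 B=30 C=47 D=22 E=15] avail[A=39 B=30 C=41 D=21 E=15] open={R7,R8}
Step 15: reserve R9 A 4 -> on_hand[A=39 B=30 C=47 D=22 E=15] avail[A=35 B=30 C=41 D=21 E=15] open={R7,R8,R9}
Step 16: reserve R10 E 1 -> on_hand[A=39 B=30 C=47 D=22 E=15] avail[A=35 B=30 C=41 D=21 E=14] open={R10,R7,R8,R9}
Step 17: cancel R7 -> on_hand[A=39 B=30 C=47 D=22 E=15] avail[A=35 B=30 C=41 D=22 E=14] open={R10,R8,R9}
Step 18: commit R10 -> on_hand[A=39 B=30 C=47 D=22 E=14] avail[A=35 B=30 C=41 D=22 E=14] open={R8,R9}
Step 19: reserve R11 A 5 -> on_hand[A=39 B=30 C=47 D=22 E=14] avail[A=30 B=30 C=41 D=22 E=14] open={R11,R8,R9}
Step 20: commit R8 -> on_hand[A=39 B=30 C=41 D=22 E=14] avail[A=30 B=30 C=41 D=22 E=14] open={R11,R9}
Step 21: reserve R12 B 8 -> on_hand[A=39 B=30 C=41 D=22 E=14] avail[A=30 B=22 C=41 D=22 E=14] open={R11,R12,R9}
Step 22: reserve R13 E 5 -> on_hand[A=39 B=30 C=41 D=22 E=14] avail[A=30 B=22 C=41 D=22 E=9] open={R11,R12,R13,R9}
Final available[D] = 22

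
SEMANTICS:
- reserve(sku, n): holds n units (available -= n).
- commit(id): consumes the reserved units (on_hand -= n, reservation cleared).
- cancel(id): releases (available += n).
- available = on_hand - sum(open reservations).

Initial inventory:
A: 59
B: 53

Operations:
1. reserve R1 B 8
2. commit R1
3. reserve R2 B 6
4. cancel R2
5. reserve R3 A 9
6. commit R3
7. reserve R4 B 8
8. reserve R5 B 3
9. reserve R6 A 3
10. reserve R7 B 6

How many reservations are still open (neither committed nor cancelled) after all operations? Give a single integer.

Step 1: reserve R1 B 8 -> on_hand[A=59 B=53] avail[A=59 B=45] open={R1}
Step 2: commit R1 -> on_hand[A=59 B=45] avail[A=59 B=45] open={}
Step 3: reserve R2 B 6 -> on_hand[A=59 B=45] avail[A=59 B=39] open={R2}
Step 4: cancel R2 -> on_hand[A=59 B=45] avail[A=59 B=45] open={}
Step 5: reserve R3 A 9 -> on_hand[A=59 B=45] avail[A=50 B=45] open={R3}
Step 6: commit R3 -> on_hand[A=50 B=45] avail[A=50 B=45] open={}
Step 7: reserve R4 B 8 -> on_hand[A=50 B=45] avail[A=50 B=37] open={R4}
Step 8: reserve R5 B 3 -> on_hand[A=50 B=45] avail[A=50 B=34] open={R4,R5}
Step 9: reserve R6 A 3 -> on_hand[A=50 B=45] avail[A=47 B=34] open={R4,R5,R6}
Step 10: reserve R7 B 6 -> on_hand[A=50 B=45] avail[A=47 B=28] open={R4,R5,R6,R7}
Open reservations: ['R4', 'R5', 'R6', 'R7'] -> 4

Answer: 4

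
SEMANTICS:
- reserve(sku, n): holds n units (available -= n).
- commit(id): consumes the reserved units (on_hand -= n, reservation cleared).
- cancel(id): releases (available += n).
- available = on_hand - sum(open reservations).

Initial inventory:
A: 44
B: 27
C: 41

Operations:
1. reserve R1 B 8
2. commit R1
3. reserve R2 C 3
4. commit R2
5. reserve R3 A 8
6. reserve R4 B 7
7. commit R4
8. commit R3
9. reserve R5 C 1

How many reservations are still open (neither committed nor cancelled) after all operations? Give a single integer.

Answer: 1

Derivation:
Step 1: reserve R1 B 8 -> on_hand[A=44 B=27 C=41] avail[A=44 B=19 C=41] open={R1}
Step 2: commit R1 -> on_hand[A=44 B=19 C=41] avail[A=44 B=19 C=41] open={}
Step 3: reserve R2 C 3 -> on_hand[A=44 B=19 C=41] avail[A=44 B=19 C=38] open={R2}
Step 4: commit R2 -> on_hand[A=44 B=19 C=38] avail[A=44 B=19 C=38] open={}
Step 5: reserve R3 A 8 -> on_hand[A=44 B=19 C=38] avail[A=36 B=19 C=38] open={R3}
Step 6: reserve R4 B 7 -> on_hand[A=44 B=19 C=38] avail[A=36 B=12 C=38] open={R3,R4}
Step 7: commit R4 -> on_hand[A=44 B=12 C=38] avail[A=36 B=12 C=38] open={R3}
Step 8: commit R3 -> on_hand[A=36 B=12 C=38] avail[A=36 B=12 C=38] open={}
Step 9: reserve R5 C 1 -> on_hand[A=36 B=12 C=38] avail[A=36 B=12 C=37] open={R5}
Open reservations: ['R5'] -> 1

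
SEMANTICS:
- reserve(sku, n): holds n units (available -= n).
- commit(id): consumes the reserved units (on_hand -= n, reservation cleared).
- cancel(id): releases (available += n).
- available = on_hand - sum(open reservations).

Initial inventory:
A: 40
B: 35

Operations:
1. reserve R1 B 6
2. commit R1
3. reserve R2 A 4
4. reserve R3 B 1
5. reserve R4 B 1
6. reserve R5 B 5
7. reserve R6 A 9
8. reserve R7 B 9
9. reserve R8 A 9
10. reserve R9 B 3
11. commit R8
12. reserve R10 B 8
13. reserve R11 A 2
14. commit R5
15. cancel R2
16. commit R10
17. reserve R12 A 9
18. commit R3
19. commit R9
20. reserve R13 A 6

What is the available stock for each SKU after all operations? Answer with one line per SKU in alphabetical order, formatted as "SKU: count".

Answer: A: 5
B: 2

Derivation:
Step 1: reserve R1 B 6 -> on_hand[A=40 B=35] avail[A=40 B=29] open={R1}
Step 2: commit R1 -> on_hand[A=40 B=29] avail[A=40 B=29] open={}
Step 3: reserve R2 A 4 -> on_hand[A=40 B=29] avail[A=36 B=29] open={R2}
Step 4: reserve R3 B 1 -> on_hand[A=40 B=29] avail[A=36 B=28] open={R2,R3}
Step 5: reserve R4 B 1 -> on_hand[A=40 B=29] avail[A=36 B=27] open={R2,R3,R4}
Step 6: reserve R5 B 5 -> on_hand[A=40 B=29] avail[A=36 B=22] open={R2,R3,R4,R5}
Step 7: reserve R6 A 9 -> on_hand[A=40 B=29] avail[A=27 B=22] open={R2,R3,R4,R5,R6}
Step 8: reserve R7 B 9 -> on_hand[A=40 B=29] avail[A=27 B=13] open={R2,R3,R4,R5,R6,R7}
Step 9: reserve R8 A 9 -> on_hand[A=40 B=29] avail[A=18 B=13] open={R2,R3,R4,R5,R6,R7,R8}
Step 10: reserve R9 B 3 -> on_hand[A=40 B=29] avail[A=18 B=10] open={R2,R3,R4,R5,R6,R7,R8,R9}
Step 11: commit R8 -> on_hand[A=31 B=29] avail[A=18 B=10] open={R2,R3,R4,R5,R6,R7,R9}
Step 12: reserve R10 B 8 -> on_hand[A=31 B=29] avail[A=18 B=2] open={R10,R2,R3,R4,R5,R6,R7,R9}
Step 13: reserve R11 A 2 -> on_hand[A=31 B=29] avail[A=16 B=2] open={R10,R11,R2,R3,R4,R5,R6,R7,R9}
Step 14: commit R5 -> on_hand[A=31 B=24] avail[A=16 B=2] open={R10,R11,R2,R3,R4,R6,R7,R9}
Step 15: cancel R2 -> on_hand[A=31 B=24] avail[A=20 B=2] open={R10,R11,R3,R4,R6,R7,R9}
Step 16: commit R10 -> on_hand[A=31 B=16] avail[A=20 B=2] open={R11,R3,R4,R6,R7,R9}
Step 17: reserve R12 A 9 -> on_hand[A=31 B=16] avail[A=11 B=2] open={R11,R12,R3,R4,R6,R7,R9}
Step 18: commit R3 -> on_hand[A=31 B=15] avail[A=11 B=2] open={R11,R12,R4,R6,R7,R9}
Step 19: commit R9 -> on_hand[A=31 B=12] avail[A=11 B=2] open={R11,R12,R4,R6,R7}
Step 20: reserve R13 A 6 -> on_hand[A=31 B=12] avail[A=5 B=2] open={R11,R12,R13,R4,R6,R7}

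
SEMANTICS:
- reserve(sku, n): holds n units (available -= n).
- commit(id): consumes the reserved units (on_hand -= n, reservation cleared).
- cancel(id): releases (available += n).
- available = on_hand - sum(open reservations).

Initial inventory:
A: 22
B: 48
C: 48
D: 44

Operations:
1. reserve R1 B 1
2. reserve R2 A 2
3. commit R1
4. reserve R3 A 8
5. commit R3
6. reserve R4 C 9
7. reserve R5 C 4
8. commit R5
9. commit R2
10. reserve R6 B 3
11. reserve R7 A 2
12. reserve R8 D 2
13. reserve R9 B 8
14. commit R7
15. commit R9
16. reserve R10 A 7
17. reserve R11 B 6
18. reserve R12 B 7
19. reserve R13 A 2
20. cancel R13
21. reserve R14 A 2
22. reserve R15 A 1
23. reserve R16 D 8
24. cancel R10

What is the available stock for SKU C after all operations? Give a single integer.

Answer: 35

Derivation:
Step 1: reserve R1 B 1 -> on_hand[A=22 B=48 C=48 D=44] avail[A=22 B=47 C=48 D=44] open={R1}
Step 2: reserve R2 A 2 -> on_hand[A=22 B=48 C=48 D=44] avail[A=20 B=47 C=48 D=44] open={R1,R2}
Step 3: commit R1 -> on_hand[A=22 B=47 C=48 D=44] avail[A=20 B=47 C=48 D=44] open={R2}
Step 4: reserve R3 A 8 -> on_hand[A=22 B=47 C=48 D=44] avail[A=12 B=47 C=48 D=44] open={R2,R3}
Step 5: commit R3 -> on_hand[A=14 B=47 C=48 D=44] avail[A=12 B=47 C=48 D=44] open={R2}
Step 6: reserve R4 C 9 -> on_hand[A=14 B=47 C=48 D=44] avail[A=12 B=47 C=39 D=44] open={R2,R4}
Step 7: reserve R5 C 4 -> on_hand[A=14 B=47 C=48 D=44] avail[A=12 B=47 C=35 D=44] open={R2,R4,R5}
Step 8: commit R5 -> on_hand[A=14 B=47 C=44 D=44] avail[A=12 B=47 C=35 D=44] open={R2,R4}
Step 9: commit R2 -> on_hand[A=12 B=47 C=44 D=44] avail[A=12 B=47 C=35 D=44] open={R4}
Step 10: reserve R6 B 3 -> on_hand[A=12 B=47 C=44 D=44] avail[A=12 B=44 C=35 D=44] open={R4,R6}
Step 11: reserve R7 A 2 -> on_hand[A=12 B=47 C=44 D=44] avail[A=10 B=44 C=35 D=44] open={R4,R6,R7}
Step 12: reserve R8 D 2 -> on_hand[A=12 B=47 C=44 D=44] avail[A=10 B=44 C=35 D=42] open={R4,R6,R7,R8}
Step 13: reserve R9 B 8 -> on_hand[A=12 B=47 C=44 D=44] avail[A=10 B=36 C=35 D=42] open={R4,R6,R7,R8,R9}
Step 14: commit R7 -> on_hand[A=10 B=47 C=44 D=44] avail[A=10 B=36 C=35 D=42] open={R4,R6,R8,R9}
Step 15: commit R9 -> on_hand[A=10 B=39 C=44 D=44] avail[A=10 B=36 C=35 D=42] open={R4,R6,R8}
Step 16: reserve R10 A 7 -> on_hand[A=10 B=39 C=44 D=44] avail[A=3 B=36 C=35 D=42] open={R10,R4,R6,R8}
Step 17: reserve R11 B 6 -> on_hand[A=10 B=39 C=44 D=44] avail[A=3 B=30 C=35 D=42] open={R10,R11,R4,R6,R8}
Step 18: reserve R12 B 7 -> on_hand[A=10 B=39 C=44 D=44] avail[A=3 B=23 C=35 D=42] open={R10,R11,R12,R4,R6,R8}
Step 19: reserve R13 A 2 -> on_hand[A=10 B=39 C=44 D=44] avail[A=1 B=23 C=35 D=42] open={R10,R11,R12,R13,R4,R6,R8}
Step 20: cancel R13 -> on_hand[A=10 B=39 C=44 D=44] avail[A=3 B=23 C=35 D=42] open={R10,R11,R12,R4,R6,R8}
Step 21: reserve R14 A 2 -> on_hand[A=10 B=39 C=44 D=44] avail[A=1 B=23 C=35 D=42] open={R10,R11,R12,R14,R4,R6,R8}
Step 22: reserve R15 A 1 -> on_hand[A=10 B=39 C=44 D=44] avail[A=0 B=23 C=35 D=42] open={R10,R11,R12,R14,R15,R4,R6,R8}
Step 23: reserve R16 D 8 -> on_hand[A=10 B=39 C=44 D=44] avail[A=0 B=23 C=35 D=34] open={R10,R11,R12,R14,R15,R16,R4,R6,R8}
Step 24: cancel R10 -> on_hand[A=10 B=39 C=44 D=44] avail[A=7 B=23 C=35 D=34] open={R11,R12,R14,R15,R16,R4,R6,R8}
Final available[C] = 35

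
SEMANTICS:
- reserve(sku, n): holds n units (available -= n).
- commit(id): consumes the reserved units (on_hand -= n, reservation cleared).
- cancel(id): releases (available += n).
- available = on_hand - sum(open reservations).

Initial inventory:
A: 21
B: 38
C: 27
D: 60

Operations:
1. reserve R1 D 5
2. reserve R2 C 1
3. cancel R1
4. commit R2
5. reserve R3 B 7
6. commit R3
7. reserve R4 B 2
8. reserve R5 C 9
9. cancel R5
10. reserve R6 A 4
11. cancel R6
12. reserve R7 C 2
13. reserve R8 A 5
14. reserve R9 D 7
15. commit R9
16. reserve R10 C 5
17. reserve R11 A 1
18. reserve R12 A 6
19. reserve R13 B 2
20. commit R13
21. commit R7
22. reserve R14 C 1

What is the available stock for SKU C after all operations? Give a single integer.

Step 1: reserve R1 D 5 -> on_hand[A=21 B=38 C=27 D=60] avail[A=21 B=38 C=27 D=55] open={R1}
Step 2: reserve R2 C 1 -> on_hand[A=21 B=38 C=27 D=60] avail[A=21 B=38 C=26 D=55] open={R1,R2}
Step 3: cancel R1 -> on_hand[A=21 B=38 C=27 D=60] avail[A=21 B=38 C=26 D=60] open={R2}
Step 4: commit R2 -> on_hand[A=21 B=38 C=26 D=60] avail[A=21 B=38 C=26 D=60] open={}
Step 5: reserve R3 B 7 -> on_hand[A=21 B=38 C=26 D=60] avail[A=21 B=31 C=26 D=60] open={R3}
Step 6: commit R3 -> on_hand[A=21 B=31 C=26 D=60] avail[A=21 B=31 C=26 D=60] open={}
Step 7: reserve R4 B 2 -> on_hand[A=21 B=31 C=26 D=60] avail[A=21 B=29 C=26 D=60] open={R4}
Step 8: reserve R5 C 9 -> on_hand[A=21 B=31 C=26 D=60] avail[A=21 B=29 C=17 D=60] open={R4,R5}
Step 9: cancel R5 -> on_hand[A=21 B=31 C=26 D=60] avail[A=21 B=29 C=26 D=60] open={R4}
Step 10: reserve R6 A 4 -> on_hand[A=21 B=31 C=26 D=60] avail[A=17 B=29 C=26 D=60] open={R4,R6}
Step 11: cancel R6 -> on_hand[A=21 B=31 C=26 D=60] avail[A=21 B=29 C=26 D=60] open={R4}
Step 12: reserve R7 C 2 -> on_hand[A=21 B=31 C=26 D=60] avail[A=21 B=29 C=24 D=60] open={R4,R7}
Step 13: reserve R8 A 5 -> on_hand[A=21 B=31 C=26 D=60] avail[A=16 B=29 C=24 D=60] open={R4,R7,R8}
Step 14: reserve R9 D 7 -> on_hand[A=21 B=31 C=26 D=60] avail[A=16 B=29 C=24 D=53] open={R4,R7,R8,R9}
Step 15: commit R9 -> on_hand[A=21 B=31 C=26 D=53] avail[A=16 B=29 C=24 D=53] open={R4,R7,R8}
Step 16: reserve R10 C 5 -> on_hand[A=21 B=31 C=26 D=53] avail[A=16 B=29 C=19 D=53] open={R10,R4,R7,R8}
Step 17: reserve R11 A 1 -> on_hand[A=21 B=31 C=26 D=53] avail[A=15 B=29 C=19 D=53] open={R10,R11,R4,R7,R8}
Step 18: reserve R12 A 6 -> on_hand[A=21 B=31 C=26 D=53] avail[A=9 B=29 C=19 D=53] open={R10,R11,R12,R4,R7,R8}
Step 19: reserve R13 B 2 -> on_hand[A=21 B=31 C=26 D=53] avail[A=9 B=27 C=19 D=53] open={R10,R11,R12,R13,R4,R7,R8}
Step 20: commit R13 -> on_hand[A=21 B=29 C=26 D=53] avail[A=9 B=27 C=19 D=53] open={R10,R11,R12,R4,R7,R8}
Step 21: commit R7 -> on_hand[A=21 B=29 C=24 D=53] avail[A=9 B=27 C=19 D=53] open={R10,R11,R12,R4,R8}
Step 22: reserve R14 C 1 -> on_hand[A=21 B=29 C=24 D=53] avail[A=9 B=27 C=18 D=53] open={R10,R11,R12,R14,R4,R8}
Final available[C] = 18

Answer: 18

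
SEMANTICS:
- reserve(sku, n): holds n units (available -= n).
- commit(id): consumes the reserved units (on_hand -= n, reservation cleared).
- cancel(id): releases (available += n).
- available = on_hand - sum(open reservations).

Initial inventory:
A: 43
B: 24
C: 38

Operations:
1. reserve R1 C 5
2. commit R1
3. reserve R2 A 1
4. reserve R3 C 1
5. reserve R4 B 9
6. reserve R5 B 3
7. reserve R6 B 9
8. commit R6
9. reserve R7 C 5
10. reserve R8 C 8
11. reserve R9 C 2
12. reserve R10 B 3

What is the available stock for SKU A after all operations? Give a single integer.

Step 1: reserve R1 C 5 -> on_hand[A=43 B=24 C=38] avail[A=43 B=24 C=33] open={R1}
Step 2: commit R1 -> on_hand[A=43 B=24 C=33] avail[A=43 B=24 C=33] open={}
Step 3: reserve R2 A 1 -> on_hand[A=43 B=24 C=33] avail[A=42 B=24 C=33] open={R2}
Step 4: reserve R3 C 1 -> on_hand[A=43 B=24 C=33] avail[A=42 B=24 C=32] open={R2,R3}
Step 5: reserve R4 B 9 -> on_hand[A=43 B=24 C=33] avail[A=42 B=15 C=32] open={R2,R3,R4}
Step 6: reserve R5 B 3 -> on_hand[A=43 B=24 C=33] avail[A=42 B=12 C=32] open={R2,R3,R4,R5}
Step 7: reserve R6 B 9 -> on_hand[A=43 B=24 C=33] avail[A=42 B=3 C=32] open={R2,R3,R4,R5,R6}
Step 8: commit R6 -> on_hand[A=43 B=15 C=33] avail[A=42 B=3 C=32] open={R2,R3,R4,R5}
Step 9: reserve R7 C 5 -> on_hand[A=43 B=15 C=33] avail[A=42 B=3 C=27] open={R2,R3,R4,R5,R7}
Step 10: reserve R8 C 8 -> on_hand[A=43 B=15 C=33] avail[A=42 B=3 C=19] open={R2,R3,R4,R5,R7,R8}
Step 11: reserve R9 C 2 -> on_hand[A=43 B=15 C=33] avail[A=42 B=3 C=17] open={R2,R3,R4,R5,R7,R8,R9}
Step 12: reserve R10 B 3 -> on_hand[A=43 B=15 C=33] avail[A=42 B=0 C=17] open={R10,R2,R3,R4,R5,R7,R8,R9}
Final available[A] = 42

Answer: 42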